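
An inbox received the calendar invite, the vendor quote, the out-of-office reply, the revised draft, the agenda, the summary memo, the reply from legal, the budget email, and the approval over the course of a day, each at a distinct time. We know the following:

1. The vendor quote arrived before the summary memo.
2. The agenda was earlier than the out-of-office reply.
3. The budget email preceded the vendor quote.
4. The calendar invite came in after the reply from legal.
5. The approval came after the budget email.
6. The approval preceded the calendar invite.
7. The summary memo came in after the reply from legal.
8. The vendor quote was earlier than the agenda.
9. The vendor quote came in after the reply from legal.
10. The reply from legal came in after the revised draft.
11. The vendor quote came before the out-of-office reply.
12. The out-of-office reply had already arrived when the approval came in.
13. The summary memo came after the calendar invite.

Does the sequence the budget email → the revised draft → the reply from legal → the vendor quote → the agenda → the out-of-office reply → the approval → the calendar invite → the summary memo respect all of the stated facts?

Check each stated constraint against the proposed order — e.g. the budget email is ahead of the approval; the reply from legal is ahead of the summary memo. Every pair is in the required order; nothing is violated.

yes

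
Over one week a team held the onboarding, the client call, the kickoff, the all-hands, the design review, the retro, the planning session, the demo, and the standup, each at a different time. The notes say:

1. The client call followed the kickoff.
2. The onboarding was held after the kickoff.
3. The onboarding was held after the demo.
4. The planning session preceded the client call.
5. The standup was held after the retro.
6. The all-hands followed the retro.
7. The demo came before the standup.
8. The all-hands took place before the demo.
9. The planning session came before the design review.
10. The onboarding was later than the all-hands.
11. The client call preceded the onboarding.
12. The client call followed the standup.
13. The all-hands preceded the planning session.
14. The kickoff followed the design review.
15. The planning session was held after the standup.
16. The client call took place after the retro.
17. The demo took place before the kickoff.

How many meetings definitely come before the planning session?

Directly stated before the planning session: the all-hands and the standup.
The demo reaches the planning session via the demo → the standup → the planning session.
The retro reaches the planning session via the retro → the all-hands → the planning session.
That's the all-hands, the demo, the retro, and the standup — 4 in all.

4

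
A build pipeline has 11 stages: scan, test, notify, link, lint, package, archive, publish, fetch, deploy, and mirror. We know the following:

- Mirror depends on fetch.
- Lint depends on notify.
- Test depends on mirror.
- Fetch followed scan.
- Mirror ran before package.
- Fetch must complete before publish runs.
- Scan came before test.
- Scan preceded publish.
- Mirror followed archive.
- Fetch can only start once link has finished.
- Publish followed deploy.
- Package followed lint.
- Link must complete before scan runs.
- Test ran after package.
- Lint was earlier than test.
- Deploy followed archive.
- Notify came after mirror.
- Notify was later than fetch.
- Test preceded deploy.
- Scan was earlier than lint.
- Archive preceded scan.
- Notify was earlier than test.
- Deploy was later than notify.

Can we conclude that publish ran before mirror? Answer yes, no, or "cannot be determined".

no

Tracing the constraints gives mirror → test → deploy → publish, so mirror must come before publish.
That means publish cannot be before mirror.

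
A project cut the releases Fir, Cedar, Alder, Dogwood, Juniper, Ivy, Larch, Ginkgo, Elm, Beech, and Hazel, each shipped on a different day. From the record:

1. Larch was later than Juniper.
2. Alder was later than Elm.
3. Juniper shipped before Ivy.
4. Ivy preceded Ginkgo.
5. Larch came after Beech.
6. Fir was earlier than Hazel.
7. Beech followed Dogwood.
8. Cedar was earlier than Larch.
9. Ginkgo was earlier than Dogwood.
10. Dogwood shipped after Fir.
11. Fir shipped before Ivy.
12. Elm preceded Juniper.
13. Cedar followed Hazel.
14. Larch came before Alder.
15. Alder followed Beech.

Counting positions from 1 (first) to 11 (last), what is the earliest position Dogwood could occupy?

6

Elm, Fir, Ginkgo, Ivy, and Juniper must all come before Dogwood — 5 forced predecessors.
Nothing else is forced ahead of Dogwood, so its earliest slot is position 5 + 1 = 6.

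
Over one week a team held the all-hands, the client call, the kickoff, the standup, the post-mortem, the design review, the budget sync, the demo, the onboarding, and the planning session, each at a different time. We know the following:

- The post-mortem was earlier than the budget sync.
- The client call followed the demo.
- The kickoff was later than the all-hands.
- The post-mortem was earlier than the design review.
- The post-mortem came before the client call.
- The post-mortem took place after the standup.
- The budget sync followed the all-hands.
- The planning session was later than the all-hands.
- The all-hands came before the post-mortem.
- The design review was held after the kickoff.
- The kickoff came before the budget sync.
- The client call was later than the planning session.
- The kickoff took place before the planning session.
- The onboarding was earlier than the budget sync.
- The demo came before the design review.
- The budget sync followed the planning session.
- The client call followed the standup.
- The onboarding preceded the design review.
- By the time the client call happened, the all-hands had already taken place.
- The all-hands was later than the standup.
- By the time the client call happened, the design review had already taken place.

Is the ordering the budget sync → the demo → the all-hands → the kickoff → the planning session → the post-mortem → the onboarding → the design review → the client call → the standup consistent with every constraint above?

no

The constraints require the post-mortem before the budget sync, but in the proposed sequence the budget sync appears ahead of the post-mortem. That one violation is enough.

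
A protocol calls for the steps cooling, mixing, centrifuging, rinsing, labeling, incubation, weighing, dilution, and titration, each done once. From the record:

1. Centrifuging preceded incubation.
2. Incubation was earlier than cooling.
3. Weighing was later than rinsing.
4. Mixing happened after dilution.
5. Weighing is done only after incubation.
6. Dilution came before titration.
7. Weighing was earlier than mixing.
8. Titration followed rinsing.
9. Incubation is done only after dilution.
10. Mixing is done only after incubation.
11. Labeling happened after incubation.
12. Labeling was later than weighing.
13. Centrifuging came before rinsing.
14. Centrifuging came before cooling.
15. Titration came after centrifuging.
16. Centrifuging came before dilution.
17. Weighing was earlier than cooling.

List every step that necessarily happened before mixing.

centrifuging, dilution, incubation, rinsing, weighing

Directly stated before mixing: dilution, incubation, and weighing.
Centrifuging reaches mixing via centrifuging → incubation → mixing.
Rinsing reaches mixing via rinsing → weighing → mixing.
No chain forces labeling (or any of the others) ahead of mixing.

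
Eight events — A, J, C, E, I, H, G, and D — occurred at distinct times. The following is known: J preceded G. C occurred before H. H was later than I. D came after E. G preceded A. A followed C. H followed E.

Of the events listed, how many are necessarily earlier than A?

3

Directly stated before A: C and G.
J reaches A via J → G → A.
No chain forces I (or any of the others) ahead of A.
That's C, G, and J — 3 in all.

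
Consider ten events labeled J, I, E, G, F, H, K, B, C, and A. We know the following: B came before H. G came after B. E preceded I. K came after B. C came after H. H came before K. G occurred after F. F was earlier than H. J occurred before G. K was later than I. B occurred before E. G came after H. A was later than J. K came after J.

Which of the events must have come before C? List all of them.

B, F, H

Directly stated before C: H.
B reaches C via B → H → C.
F reaches C via F → H → C.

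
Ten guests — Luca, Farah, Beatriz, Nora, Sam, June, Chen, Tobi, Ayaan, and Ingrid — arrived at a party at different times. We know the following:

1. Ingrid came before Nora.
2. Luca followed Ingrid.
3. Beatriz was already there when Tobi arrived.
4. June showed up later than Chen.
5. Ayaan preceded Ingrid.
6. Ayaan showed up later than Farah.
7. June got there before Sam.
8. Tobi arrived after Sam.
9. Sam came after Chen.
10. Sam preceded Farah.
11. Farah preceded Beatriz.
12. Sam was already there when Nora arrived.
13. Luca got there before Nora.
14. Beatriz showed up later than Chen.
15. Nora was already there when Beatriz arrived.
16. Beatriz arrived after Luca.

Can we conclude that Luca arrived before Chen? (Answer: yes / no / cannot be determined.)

no

Tracing the constraints gives Chen → Sam → Farah → Ayaan → Ingrid → Luca, so Chen must come before Luca.
That means Luca cannot be before Chen.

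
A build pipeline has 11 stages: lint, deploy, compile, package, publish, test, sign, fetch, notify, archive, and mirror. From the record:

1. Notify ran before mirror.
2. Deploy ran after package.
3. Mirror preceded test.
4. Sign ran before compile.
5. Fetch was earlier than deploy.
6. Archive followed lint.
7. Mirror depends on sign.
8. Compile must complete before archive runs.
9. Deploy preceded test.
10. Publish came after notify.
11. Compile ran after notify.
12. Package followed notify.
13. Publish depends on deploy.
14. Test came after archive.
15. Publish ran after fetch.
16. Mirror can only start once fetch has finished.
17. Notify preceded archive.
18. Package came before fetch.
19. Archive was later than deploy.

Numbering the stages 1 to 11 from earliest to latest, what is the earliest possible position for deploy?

4

Fetch, notify, and package must all come before deploy — 3 forced predecessors.
Nothing else is forced ahead of deploy, so its earliest slot is position 3 + 1 = 4.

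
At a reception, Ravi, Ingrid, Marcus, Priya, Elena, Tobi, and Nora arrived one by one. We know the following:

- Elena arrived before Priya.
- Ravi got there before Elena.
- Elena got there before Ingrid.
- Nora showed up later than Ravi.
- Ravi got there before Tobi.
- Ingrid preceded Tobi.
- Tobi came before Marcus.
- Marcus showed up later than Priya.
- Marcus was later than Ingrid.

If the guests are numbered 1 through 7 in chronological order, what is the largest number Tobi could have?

6

Tobi must come before Marcus — 1 guest forced after them.
Everything else can be placed before Tobi in some valid order, so Tobi can sit as late as position 7 − 1 = 6.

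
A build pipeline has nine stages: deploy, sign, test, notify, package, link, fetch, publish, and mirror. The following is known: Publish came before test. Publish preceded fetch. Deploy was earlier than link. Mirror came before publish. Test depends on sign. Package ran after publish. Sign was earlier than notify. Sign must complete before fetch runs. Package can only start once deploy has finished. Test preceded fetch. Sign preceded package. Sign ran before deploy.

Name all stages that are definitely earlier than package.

deploy, mirror, publish, sign

Directly stated before package: deploy, publish, and sign.
Mirror reaches package via mirror → publish → package.
No chain forces test (or any of the others) ahead of package.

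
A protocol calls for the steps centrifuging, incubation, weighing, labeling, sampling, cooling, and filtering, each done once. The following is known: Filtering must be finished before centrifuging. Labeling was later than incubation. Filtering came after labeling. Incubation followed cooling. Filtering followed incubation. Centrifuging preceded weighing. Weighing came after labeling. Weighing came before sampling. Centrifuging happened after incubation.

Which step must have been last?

Every other step has a chain of constraints placing it before sampling, so sampling is last.

sampling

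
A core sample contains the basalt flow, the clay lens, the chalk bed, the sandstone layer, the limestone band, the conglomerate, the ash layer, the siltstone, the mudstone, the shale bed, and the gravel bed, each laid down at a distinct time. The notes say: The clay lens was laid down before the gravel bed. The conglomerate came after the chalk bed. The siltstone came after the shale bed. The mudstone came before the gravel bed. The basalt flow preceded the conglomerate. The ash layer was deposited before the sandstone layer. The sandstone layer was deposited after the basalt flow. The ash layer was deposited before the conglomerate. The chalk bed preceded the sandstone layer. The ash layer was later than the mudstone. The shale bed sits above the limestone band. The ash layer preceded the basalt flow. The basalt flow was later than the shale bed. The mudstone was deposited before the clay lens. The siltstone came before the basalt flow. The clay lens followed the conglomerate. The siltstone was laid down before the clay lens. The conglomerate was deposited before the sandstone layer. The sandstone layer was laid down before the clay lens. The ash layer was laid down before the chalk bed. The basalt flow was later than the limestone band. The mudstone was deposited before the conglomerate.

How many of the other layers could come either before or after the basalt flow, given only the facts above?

1

Forced before the basalt flow: the ash layer, the limestone band, the mudstone, the shale bed, and the siltstone; forced after the basalt flow: the clay lens, the conglomerate, the gravel bed, and the sandstone layer.
That leaves the chalk bed with no forced order relative to the basalt flow — 1.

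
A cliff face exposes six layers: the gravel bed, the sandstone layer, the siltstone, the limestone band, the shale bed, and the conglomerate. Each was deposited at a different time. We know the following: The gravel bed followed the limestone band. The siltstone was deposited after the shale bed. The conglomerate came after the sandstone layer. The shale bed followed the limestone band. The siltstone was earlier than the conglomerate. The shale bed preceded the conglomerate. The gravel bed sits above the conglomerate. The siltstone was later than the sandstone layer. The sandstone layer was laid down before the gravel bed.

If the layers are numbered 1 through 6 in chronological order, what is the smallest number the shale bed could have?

2

The limestone band must come before the shale bed — 1 forced predecessor.
Nothing else is forced ahead of the shale bed, so its earliest slot is position 1 + 1 = 2.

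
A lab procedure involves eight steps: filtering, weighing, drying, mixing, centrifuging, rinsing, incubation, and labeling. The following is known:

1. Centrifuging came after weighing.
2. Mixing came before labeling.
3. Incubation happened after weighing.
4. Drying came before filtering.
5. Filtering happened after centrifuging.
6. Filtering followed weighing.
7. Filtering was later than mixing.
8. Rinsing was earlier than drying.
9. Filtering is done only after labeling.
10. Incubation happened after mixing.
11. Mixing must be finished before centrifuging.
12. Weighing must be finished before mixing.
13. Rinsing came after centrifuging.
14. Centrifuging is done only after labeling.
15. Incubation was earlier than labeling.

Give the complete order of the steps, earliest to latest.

weighing, mixing, incubation, labeling, centrifuging, rinsing, drying, filtering

The constraints fix every adjacent pair, so only one ordering works:
weighing → mixing → incubation → labeling → centrifuging → rinsing → drying → filtering.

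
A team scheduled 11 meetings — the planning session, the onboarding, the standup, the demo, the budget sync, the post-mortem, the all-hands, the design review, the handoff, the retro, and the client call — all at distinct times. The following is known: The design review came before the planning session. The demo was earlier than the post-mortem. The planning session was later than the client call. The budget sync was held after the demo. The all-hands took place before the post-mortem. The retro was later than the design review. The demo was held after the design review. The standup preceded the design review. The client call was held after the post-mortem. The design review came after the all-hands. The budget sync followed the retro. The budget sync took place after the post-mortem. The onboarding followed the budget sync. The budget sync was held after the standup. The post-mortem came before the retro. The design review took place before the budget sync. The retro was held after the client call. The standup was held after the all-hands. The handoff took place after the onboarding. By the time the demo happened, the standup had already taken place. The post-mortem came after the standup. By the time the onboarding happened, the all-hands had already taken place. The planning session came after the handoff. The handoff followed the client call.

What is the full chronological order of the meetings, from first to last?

The constraints fix every adjacent pair, so only one ordering works:
the all-hands → the standup → the design review → the demo → the post-mortem → the client call → the retro → the budget sync → the onboarding → the handoff → the planning session.

the all-hands, the standup, the design review, the demo, the post-mortem, the client call, the retro, the budget sync, the onboarding, the handoff, the planning session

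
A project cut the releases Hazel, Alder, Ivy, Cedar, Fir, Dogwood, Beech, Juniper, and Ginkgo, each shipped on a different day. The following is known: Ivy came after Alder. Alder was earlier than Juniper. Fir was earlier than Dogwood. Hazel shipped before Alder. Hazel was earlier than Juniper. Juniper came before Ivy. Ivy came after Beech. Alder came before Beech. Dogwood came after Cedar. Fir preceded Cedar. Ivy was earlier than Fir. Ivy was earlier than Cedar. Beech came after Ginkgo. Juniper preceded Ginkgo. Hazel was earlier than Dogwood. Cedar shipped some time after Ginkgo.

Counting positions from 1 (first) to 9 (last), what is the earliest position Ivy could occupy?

6

Alder, Beech, Ginkgo, Hazel, and Juniper must all come before Ivy — 5 forced predecessors.
Nothing else is forced ahead of Ivy, so its earliest slot is position 5 + 1 = 6.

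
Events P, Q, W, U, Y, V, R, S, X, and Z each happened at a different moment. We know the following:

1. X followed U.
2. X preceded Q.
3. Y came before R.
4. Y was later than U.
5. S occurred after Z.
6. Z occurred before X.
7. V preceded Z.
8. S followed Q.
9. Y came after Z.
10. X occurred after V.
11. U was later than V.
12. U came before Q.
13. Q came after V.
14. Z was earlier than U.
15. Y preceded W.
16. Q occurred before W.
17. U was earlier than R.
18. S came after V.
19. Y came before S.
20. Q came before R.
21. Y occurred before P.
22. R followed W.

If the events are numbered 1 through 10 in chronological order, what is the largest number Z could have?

Z must come before P, Q, R, S, U, W, X, and Y — 8 events forced after it.
Everything else can be placed before Z in some valid order, so Z can sit as late as position 10 − 8 = 2.

2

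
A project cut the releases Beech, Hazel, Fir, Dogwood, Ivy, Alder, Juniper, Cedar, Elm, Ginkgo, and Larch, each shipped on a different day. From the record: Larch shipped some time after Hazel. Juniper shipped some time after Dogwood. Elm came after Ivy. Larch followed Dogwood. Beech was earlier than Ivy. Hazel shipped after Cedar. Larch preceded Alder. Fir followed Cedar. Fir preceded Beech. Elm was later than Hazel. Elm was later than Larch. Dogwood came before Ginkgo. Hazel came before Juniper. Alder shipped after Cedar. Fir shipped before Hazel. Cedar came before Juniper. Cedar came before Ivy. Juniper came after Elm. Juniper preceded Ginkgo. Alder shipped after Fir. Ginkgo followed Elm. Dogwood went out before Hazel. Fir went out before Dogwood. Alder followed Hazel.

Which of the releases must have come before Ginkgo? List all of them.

Directly stated before Ginkgo: Dogwood, Elm, and Juniper.
Beech reaches Ginkgo via Beech → Ivy → Elm → Ginkgo.
Cedar reaches Ginkgo via Cedar → Juniper → Ginkgo.
Fir reaches Ginkgo via Fir → Dogwood → Ginkgo.
Likewise Hazel, Ivy, and Larch each reach Ginkgo by chaining the stated constraints.
No chain forces Alder ahead of Ginkgo.

Beech, Cedar, Dogwood, Elm, Fir, Hazel, Ivy, Juniper, Larch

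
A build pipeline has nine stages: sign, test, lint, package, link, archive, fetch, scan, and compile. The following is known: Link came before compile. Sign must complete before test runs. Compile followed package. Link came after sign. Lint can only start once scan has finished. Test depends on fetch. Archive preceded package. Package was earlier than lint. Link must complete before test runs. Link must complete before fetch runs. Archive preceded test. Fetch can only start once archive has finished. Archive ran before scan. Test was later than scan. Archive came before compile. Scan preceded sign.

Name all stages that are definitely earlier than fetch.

archive, link, scan, sign

Directly stated before fetch: archive and link.
Scan reaches fetch via scan → sign → link → fetch.
Sign reaches fetch via sign → link → fetch.
No chain forces lint (or any of the others) ahead of fetch.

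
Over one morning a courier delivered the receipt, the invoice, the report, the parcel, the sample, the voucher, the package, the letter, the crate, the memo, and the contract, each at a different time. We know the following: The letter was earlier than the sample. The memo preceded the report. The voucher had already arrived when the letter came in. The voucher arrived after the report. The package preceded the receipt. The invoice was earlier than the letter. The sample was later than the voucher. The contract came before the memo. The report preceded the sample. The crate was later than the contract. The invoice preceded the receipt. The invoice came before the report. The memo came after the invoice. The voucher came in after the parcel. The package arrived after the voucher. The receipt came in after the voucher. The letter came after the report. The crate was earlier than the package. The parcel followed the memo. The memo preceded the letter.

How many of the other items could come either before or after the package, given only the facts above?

2

Forced before the package: the contract, the crate, the invoice, the memo, the parcel, the report, and the voucher; forced after the package: the receipt.
That leaves the letter and the sample with no forced order relative to the package — 2.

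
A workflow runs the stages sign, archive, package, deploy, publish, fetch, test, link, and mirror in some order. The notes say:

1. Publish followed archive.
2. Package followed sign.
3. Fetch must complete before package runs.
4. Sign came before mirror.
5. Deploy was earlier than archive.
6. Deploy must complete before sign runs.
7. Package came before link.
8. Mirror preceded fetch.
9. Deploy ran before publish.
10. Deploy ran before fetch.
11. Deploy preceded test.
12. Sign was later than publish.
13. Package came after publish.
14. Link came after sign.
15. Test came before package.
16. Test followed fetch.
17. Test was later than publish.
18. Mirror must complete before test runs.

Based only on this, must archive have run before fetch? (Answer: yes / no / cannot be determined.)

Chain the constraints: archive → publish → sign → mirror → fetch. Each link is directly stated, so archive comes before fetch.

yes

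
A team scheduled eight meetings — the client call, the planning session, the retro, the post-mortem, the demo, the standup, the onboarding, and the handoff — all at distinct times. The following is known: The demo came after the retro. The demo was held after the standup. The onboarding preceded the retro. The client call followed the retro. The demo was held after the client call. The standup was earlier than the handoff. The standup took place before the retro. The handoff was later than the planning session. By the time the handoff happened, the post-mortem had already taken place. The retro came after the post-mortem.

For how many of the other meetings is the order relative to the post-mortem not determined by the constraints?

Forced after the post-mortem: the client call, the demo, the handoff, and the retro.
That leaves the onboarding, the planning session, and the standup with no forced order relative to the post-mortem — 3.

3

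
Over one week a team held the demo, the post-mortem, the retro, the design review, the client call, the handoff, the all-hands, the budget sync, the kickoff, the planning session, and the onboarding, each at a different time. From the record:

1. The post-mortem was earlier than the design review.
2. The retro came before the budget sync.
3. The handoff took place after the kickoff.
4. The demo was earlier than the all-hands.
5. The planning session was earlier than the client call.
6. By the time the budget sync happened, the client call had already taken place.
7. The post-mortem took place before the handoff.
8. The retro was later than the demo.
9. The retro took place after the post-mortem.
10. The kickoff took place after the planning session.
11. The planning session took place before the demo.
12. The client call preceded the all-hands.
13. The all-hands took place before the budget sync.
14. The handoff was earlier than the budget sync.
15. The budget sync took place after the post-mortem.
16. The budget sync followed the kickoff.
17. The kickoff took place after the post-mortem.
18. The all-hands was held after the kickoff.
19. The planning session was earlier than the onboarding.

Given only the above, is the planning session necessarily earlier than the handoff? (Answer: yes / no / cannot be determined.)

yes

Chain the constraints: the planning session → the kickoff → the handoff. Each link is directly stated, so the planning session comes before the handoff.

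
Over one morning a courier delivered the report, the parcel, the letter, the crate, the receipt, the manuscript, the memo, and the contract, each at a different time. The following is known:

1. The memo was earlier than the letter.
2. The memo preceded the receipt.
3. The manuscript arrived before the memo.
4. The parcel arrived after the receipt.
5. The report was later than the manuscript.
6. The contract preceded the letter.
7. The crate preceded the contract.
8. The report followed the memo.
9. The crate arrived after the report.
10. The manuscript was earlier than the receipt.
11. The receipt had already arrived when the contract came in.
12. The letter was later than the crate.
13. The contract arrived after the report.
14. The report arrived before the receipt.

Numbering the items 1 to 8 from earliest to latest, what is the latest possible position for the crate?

The crate must come before the contract and the letter — 2 items forced after it.
Everything else can be placed before the crate in some valid order, so the crate can sit as late as position 8 − 2 = 6.

6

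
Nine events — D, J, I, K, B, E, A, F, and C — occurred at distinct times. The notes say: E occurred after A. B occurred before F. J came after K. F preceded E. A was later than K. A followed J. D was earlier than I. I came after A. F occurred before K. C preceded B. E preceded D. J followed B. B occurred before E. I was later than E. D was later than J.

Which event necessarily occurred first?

C has a chain of constraints placing it before every other event, so C must be first.

C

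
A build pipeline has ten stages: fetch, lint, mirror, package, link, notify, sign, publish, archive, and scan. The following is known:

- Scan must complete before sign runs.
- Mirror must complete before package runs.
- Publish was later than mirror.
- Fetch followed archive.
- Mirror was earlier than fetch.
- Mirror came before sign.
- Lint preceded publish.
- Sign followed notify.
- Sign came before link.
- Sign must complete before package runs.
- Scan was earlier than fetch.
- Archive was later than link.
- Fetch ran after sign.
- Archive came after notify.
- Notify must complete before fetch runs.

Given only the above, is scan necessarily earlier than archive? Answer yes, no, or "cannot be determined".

yes

Chain the constraints: scan → sign → link → archive. Each link is directly stated, so scan comes before archive.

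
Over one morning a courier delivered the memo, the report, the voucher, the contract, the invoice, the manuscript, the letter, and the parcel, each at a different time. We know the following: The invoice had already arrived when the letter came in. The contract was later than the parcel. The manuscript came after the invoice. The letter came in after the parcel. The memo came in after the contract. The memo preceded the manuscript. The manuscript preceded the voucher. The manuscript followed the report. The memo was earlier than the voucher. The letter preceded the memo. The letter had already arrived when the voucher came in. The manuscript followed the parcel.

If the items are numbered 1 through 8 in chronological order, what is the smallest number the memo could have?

5

The contract, the invoice, the letter, and the parcel must all come before the memo — 4 forced predecessors.
Nothing else is forced ahead of the memo, so its earliest slot is position 4 + 1 = 5.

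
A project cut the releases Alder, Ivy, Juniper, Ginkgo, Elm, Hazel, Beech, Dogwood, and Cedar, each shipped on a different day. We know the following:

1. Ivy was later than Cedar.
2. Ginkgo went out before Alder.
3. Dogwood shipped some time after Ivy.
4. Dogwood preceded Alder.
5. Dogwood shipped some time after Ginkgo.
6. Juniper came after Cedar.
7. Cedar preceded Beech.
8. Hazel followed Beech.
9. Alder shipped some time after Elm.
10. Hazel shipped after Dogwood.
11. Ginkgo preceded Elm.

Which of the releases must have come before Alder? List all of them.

Directly stated before Alder: Dogwood, Elm, and Ginkgo.
Cedar reaches Alder via Cedar → Ivy → Dogwood → Alder.
Ivy reaches Alder via Ivy → Dogwood → Alder.
No chain forces Hazel (or any of the others) ahead of Alder.

Cedar, Dogwood, Elm, Ginkgo, Ivy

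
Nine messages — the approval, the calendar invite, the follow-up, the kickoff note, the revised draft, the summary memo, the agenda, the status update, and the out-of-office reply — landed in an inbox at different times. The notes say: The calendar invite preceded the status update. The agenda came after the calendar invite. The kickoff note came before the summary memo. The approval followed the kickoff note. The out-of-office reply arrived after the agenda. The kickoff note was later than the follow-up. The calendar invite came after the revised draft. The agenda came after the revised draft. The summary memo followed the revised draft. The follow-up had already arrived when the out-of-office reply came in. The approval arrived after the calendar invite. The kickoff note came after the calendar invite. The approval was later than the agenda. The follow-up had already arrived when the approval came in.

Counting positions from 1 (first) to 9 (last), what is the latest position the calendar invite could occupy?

The calendar invite must come before the agenda, the approval, the kickoff note, the out-of-office reply, the status update, and the summary memo — 6 messages forced after it.
Everything else can be placed before the calendar invite in some valid order, so the calendar invite can sit as late as position 9 − 6 = 3.

3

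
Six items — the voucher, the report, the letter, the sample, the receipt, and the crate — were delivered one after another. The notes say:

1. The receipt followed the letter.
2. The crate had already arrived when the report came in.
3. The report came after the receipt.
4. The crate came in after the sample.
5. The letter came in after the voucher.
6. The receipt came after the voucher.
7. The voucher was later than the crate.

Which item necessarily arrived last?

the report

Every other item has a chain of constraints placing it before the report, so the report is last.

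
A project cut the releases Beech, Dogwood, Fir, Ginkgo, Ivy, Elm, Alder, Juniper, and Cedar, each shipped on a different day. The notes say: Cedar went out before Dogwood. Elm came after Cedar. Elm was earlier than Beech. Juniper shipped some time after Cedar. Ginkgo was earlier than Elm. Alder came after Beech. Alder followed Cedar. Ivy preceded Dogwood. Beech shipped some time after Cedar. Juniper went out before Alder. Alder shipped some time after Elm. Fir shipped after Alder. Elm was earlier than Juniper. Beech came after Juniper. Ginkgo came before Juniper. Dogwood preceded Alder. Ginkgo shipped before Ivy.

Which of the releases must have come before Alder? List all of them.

Directly stated before Alder: Beech, Cedar, Dogwood, Elm, and Juniper.
Ginkgo reaches Alder via Ginkgo → Juniper → Alder.
Ivy reaches Alder via Ivy → Dogwood → Alder.
No chain forces Fir ahead of Alder.

Beech, Cedar, Dogwood, Elm, Ginkgo, Ivy, Juniper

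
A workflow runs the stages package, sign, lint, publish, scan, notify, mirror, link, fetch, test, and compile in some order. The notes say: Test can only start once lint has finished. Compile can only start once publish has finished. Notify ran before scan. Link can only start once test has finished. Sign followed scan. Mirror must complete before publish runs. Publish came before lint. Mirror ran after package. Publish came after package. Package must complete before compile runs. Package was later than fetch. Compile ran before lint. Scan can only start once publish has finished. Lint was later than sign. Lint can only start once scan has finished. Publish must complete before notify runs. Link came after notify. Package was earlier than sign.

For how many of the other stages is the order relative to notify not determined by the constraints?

Forced before notify: fetch, mirror, package, and publish; forced after notify: link, lint, scan, sign, and test.
That leaves compile with no forced order relative to notify — 1.

1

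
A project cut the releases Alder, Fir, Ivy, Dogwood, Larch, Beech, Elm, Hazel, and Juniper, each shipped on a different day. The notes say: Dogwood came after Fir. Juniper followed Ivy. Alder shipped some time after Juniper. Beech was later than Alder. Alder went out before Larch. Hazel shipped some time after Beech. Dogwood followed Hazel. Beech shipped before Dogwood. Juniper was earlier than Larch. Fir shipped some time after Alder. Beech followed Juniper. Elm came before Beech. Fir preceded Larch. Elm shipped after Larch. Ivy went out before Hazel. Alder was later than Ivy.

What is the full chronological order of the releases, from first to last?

The constraints fix every adjacent pair, so only one ordering works:
Ivy → Juniper → Alder → Fir → Larch → Elm → Beech → Hazel → Dogwood.

Ivy, Juniper, Alder, Fir, Larch, Elm, Beech, Hazel, Dogwood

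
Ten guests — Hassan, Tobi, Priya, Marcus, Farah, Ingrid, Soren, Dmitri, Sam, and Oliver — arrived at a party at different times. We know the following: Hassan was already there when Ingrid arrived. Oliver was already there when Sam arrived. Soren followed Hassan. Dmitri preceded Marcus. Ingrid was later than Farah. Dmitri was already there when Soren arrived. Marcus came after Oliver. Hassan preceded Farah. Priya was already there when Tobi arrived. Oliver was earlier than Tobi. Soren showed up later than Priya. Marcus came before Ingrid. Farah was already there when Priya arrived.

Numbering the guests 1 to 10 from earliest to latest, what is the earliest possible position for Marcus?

Dmitri and Oliver must both come before Marcus — 2 forced predecessors.
Nothing else is forced ahead of Marcus, so their earliest slot is position 2 + 1 = 3.

3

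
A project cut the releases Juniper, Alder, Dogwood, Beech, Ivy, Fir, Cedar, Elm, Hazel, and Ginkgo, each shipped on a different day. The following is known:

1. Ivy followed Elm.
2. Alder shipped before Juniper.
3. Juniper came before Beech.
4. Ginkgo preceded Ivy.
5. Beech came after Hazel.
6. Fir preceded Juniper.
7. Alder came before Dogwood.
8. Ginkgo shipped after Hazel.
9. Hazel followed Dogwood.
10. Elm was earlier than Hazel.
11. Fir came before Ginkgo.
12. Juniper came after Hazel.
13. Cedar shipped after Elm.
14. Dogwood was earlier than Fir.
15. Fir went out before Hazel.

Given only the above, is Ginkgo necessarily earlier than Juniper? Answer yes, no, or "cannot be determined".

cannot be determined

No chain of stated constraints runs from Ginkgo to Juniper, and none runs from Juniper to Ginkgo either.
So the relative order of Ginkgo and Juniper is not fixed by the given facts.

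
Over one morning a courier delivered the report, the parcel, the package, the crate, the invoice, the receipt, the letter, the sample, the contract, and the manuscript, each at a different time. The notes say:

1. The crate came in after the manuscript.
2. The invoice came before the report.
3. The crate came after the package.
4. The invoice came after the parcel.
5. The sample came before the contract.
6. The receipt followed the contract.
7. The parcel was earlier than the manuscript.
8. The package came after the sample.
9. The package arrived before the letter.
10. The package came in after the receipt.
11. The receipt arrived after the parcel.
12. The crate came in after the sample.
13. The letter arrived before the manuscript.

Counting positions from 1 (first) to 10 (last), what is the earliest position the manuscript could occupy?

7

The contract, the letter, the package, the parcel, the receipt, and the sample must all come before the manuscript — 6 forced predecessors.
Nothing else is forced ahead of the manuscript, so its earliest slot is position 6 + 1 = 7.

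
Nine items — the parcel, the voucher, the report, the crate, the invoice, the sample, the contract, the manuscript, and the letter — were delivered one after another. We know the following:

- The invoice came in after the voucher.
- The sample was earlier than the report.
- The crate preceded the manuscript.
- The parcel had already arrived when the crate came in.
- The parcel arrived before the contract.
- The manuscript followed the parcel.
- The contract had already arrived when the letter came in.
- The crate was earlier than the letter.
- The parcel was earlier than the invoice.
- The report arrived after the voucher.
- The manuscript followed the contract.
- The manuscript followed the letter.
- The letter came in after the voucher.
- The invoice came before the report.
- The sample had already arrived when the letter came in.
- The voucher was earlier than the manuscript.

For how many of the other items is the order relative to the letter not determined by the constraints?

2

Forced before the letter: the contract, the crate, the parcel, the sample, and the voucher; forced after the letter: the manuscript.
That leaves the invoice and the report with no forced order relative to the letter — 2.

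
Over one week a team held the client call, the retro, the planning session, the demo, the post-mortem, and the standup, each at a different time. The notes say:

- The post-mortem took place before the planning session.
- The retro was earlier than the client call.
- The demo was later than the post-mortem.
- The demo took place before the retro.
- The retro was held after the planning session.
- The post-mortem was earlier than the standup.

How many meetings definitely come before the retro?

Directly stated before the retro: the demo and the planning session.
The post-mortem reaches the retro via the post-mortem → the demo → the retro.
No chain forces the standup (or any of the others) ahead of the retro.
That's the demo, the planning session, and the post-mortem — 3 in all.

3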